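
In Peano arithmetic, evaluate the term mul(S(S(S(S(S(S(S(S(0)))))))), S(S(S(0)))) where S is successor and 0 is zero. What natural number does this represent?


mul(S^8(0), S^3(0)):
S^8(0) = 8
S^3(0) = 3
8 * 3 = 24

24


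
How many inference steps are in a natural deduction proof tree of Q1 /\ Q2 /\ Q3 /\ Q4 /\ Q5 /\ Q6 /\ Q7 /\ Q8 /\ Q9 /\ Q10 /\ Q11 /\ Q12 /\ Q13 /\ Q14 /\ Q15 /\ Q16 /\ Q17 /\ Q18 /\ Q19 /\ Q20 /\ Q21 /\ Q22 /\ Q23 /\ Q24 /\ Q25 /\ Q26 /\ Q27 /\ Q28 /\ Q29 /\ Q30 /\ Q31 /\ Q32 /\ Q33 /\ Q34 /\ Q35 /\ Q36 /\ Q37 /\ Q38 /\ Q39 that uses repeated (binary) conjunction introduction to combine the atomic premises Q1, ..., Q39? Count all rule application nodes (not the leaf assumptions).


The target conjunction has 39 conjuncts, i.e. 38 binary /\ connectives.
Each conjunction-intro joins two pieces, so 39 atoms require 39-1 = 38 applications.
Total inference nodes = 38

38


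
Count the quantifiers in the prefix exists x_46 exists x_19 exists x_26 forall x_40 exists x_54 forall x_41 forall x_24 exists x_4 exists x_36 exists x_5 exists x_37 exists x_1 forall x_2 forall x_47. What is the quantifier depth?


Quantifier prefix has 14 quantifier symbols.
Quantifier depth = 14

14


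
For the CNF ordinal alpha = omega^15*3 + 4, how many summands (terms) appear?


CNF: omega^15*3 + 4
Count the summands separated by '+':
  term 1: omega^15*3
  term 2: 4
Total terms = 2

2


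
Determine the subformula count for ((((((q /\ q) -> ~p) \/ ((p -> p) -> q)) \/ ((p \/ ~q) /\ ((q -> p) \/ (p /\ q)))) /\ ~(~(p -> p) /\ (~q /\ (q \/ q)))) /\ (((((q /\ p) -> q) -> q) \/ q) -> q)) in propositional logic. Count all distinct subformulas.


Formula: ((((((q /\ q) -> ~p) \/ ((p -> p) -> q)) \/ ((p \/ ~q) /\ ((q -> p) \/ (p /\ q)))) /\ ~(~(p -> p) /\ (~q /\ (q \/ q)))) /\ (((((q /\ p) -> q) -> q) \/ q) -> q))
Subformulas found:
  1. q
  2. p
  3. ~p
  4. ~q
  5. (q /\ p)
  6. (p /\ q)
  7. (q /\ q)
  8. (q -> p)
  9. (p -> p)
  10. (q \/ q)
  11. (p \/ ~q)
  12. ~(p -> p)
  13. ((q /\ p) -> q)
  14. ((p -> p) -> q)
  15. ((q /\ q) -> ~p)
  16. (~q /\ (q \/ q))
  17. (((q /\ p) -> q) -> q)
  18. ((q -> p) \/ (p /\ q))
  19. ((((q /\ p) -> q) -> q) \/ q)
  20. (~(p -> p) /\ (~q /\ (q \/ q)))
  21. ~(~(p -> p) /\ (~q /\ (q \/ q)))
  22. (((((q /\ p) -> q) -> q) \/ q) -> q)
  23. (((q /\ q) -> ~p) \/ ((p -> p) -> q))
  24. ((p \/ ~q) /\ ((q -> p) \/ (p /\ q)))
  25. ((((q /\ q) -> ~p) \/ ((p -> p) -> q)) \/ ((p \/ ~q) /\ ((q -> p) \/ (p /\ q))))
  26. (((((q /\ q) -> ~p) \/ ((p -> p) -> q)) \/ ((p \/ ~q) /\ ((q -> p) \/ (p /\ q)))) /\ ~(~(p -> p) /\ (~q /\ (q \/ q))))
  27. ((((((q /\ q) -> ~p) \/ ((p -> p) -> q)) \/ ((p \/ ~q) /\ ((q -> p) \/ (p /\ q)))) /\ ~(~(p -> p) /\ (~q /\ (q \/ q)))) /\ (((((q /\ p) -> q) -> q) \/ q) -> q))
Total distinct subformulas = 27

27


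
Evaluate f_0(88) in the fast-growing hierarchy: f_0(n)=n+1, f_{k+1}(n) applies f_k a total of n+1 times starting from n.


f_0(88) = 88 + 1 = 89

89


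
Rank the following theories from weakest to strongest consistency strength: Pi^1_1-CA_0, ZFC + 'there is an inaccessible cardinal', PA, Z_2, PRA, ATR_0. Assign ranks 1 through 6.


Ordering by consistency strength:
1. PRA
2. PA
3. ATR_0
4. Pi^1_1-CA_0
5. Z_2
6. ZFC + 'there is an inaccessible cardinal'


Pi^1_1-CA_0=4, ZFC + 'there is an inaccessible cardinal'=6, PA=2, Z_2=5, PRA=1, ATR_0=3


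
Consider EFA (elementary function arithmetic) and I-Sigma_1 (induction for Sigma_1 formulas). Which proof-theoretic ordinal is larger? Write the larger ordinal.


Proof-theoretic ordinal of EFA (elementary function arithmetic): omega^3
Proof-theoretic ordinal of I-Sigma_1 (induction for Sigma_1 formulas): omega^omega
Comparing: omega^3 < omega^omega.
The larger ordinal is omega^omega (from I-Sigma_1 (induction for Sigma_1 formulas)).

omega^omega


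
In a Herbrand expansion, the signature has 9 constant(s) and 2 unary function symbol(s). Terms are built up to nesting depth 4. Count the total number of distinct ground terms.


Herbrand terms by depth:
Depth 0: 9 constants
Depth 1: 18 new terms (running total: 27)
Depth 2: 36 new terms (running total: 63)
Depth 3: 72 new terms (running total: 135)
Depth 4: 144 new terms (running total: 279)
Total distinct ground terms = 279

279


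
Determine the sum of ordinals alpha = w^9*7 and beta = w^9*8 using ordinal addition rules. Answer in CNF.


Ordinal addition w^9*7 + w^9*8:
Both terms have the same exponent 9.
w^e*c + w^e*d = w^e*(c+d).
Result = w^9*(7+8) = w^9*15

w^9*15


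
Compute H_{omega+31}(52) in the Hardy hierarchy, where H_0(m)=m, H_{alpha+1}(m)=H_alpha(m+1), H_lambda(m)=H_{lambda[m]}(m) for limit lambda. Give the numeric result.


H_{omega+31}(52):
Unwind the 31 successor steps: H_{omega+31}(52) = H_omega(52+31) = H_omega(83).
H_omega(m) = H_m(m) = m + m = 2m.
Result = 2 * 83 = 166

166


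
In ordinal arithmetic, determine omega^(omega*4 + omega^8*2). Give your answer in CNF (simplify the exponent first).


omega^(omega*4 + omega^8*2):
In ordinal addition a term is absorbed by a following term of strictly larger exponent: 1 < 8, so omega*4 + omega^8*2 = omega^8*2.
omega raised to a CNF ordinal is a single CNF term: Result = omega^(omega^8*2)

omega^(omega^8*2)


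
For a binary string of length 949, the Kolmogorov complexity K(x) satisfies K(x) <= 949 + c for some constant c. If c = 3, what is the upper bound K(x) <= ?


K(x) <= |x| + c = 949 + 3 = 952

952


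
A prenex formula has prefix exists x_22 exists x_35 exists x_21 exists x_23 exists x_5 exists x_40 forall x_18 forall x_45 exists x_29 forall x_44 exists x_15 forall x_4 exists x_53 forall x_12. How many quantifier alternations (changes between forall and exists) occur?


Walk the prefix and count type changes:
  position 1: exists -> exists
  position 2: exists -> exists
  position 3: exists -> exists
  position 4: exists -> exists
  position 5: exists -> exists
  position 6: exists -> forall <-- alternation
  position 7: forall -> forall
  position 8: forall -> exists <-- alternation
  position 9: exists -> forall <-- alternation
  position 10: forall -> exists <-- alternation
  position 11: exists -> forall <-- alternation
  position 12: forall -> exists <-- alternation
  position 13: exists -> forall <-- alternation
Total alternations = 7

7


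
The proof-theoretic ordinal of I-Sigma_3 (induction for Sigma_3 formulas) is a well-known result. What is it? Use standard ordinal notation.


The proof-theoretic ordinal of I-Sigma_3 (induction for Sigma_3 formulas) is a standard result in ordinal analysis.
This ordinal is the supremum of order types of primitive recursive well-orderings
that the theory can prove to be well-ordered.
For I-Sigma_3 (induction for Sigma_3 formulas), the proof-theoretic ordinal is omega^(omega^(omega^omega)).

omega^(omega^(omega^omega))


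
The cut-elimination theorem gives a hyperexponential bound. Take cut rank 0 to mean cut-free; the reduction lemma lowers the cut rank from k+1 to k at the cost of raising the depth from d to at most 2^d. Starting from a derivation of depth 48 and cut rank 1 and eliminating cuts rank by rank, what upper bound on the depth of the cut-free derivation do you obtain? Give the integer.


Each rank reduction sends depth d to at most 2^d; cut rank r needs r reductions.
2_0(48) = 48
2_1(48) = 2^48 = 281474976710656
Cut-free depth bound = 281474976710656

281474976710656


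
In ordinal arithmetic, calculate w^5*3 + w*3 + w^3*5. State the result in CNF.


Ordinal addition (w^5*3 + w*3) + w^3*5:
alpha's leading term has exponent 5 > beta's exponent 3, so it survives.
alpha's tail term has exponent 1 < beta's exponent 3, so it is absorbed by beta.
In ordinal addition, any term followed by a strictly larger-exponent term is absorbed.
Result = w^5*3 + w^3*5

w^5*3 + w^3*5


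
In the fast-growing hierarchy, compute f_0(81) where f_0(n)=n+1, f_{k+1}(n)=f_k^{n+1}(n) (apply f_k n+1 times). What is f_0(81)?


f_0(81) = 81 + 1 = 82

82


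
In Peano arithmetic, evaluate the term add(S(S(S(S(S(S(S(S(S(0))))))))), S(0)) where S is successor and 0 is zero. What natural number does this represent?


add(S^9(0), S^1(0)):
S^9(0) = 9
S^1(0) = 1
9 + 1 = 10

10


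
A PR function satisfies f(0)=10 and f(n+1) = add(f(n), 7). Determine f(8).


f(0) = 10
f(1) = add(f(0), 7) = add(10, 7) = 17
f(2) = add(f(1), 7) = add(17, 7) = 24
f(3) = add(f(2), 7) = add(24, 7) = 31
f(4) = add(f(3), 7) = add(31, 7) = 38
f(5) = add(f(4), 7) = add(38, 7) = 45
f(6) = add(f(5), 7) = add(45, 7) = 52
f(7) = add(f(6), 7) = add(52, 7) = 59
f(8) = add(f(7), 7) = add(59, 7) = 66


66


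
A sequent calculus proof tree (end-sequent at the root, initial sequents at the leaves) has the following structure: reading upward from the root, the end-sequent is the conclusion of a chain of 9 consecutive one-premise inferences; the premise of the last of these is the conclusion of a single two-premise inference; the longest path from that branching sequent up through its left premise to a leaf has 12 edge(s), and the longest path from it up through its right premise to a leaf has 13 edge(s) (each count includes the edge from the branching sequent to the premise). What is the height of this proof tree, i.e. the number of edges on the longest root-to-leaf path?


Longest path through the left premise: 12 edges (measured from the branching sequent)
Longest path through the right premise: 13 edges
Height of the subtree rooted at the branching sequent: max(12, 13) = 13
The branching sequent sits 9 edges above the root (the chain of one-premise inferences), so height = 13 + 9 = 22

22


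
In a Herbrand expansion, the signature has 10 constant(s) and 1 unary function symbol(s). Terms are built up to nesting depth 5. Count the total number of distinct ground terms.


Herbrand terms by depth:
Depth 0: 10 constants
Depth 1: 10 new terms (running total: 20)
Depth 2: 10 new terms (running total: 30)
Depth 3: 10 new terms (running total: 40)
Depth 4: 10 new terms (running total: 50)
Depth 5: 10 new terms (running total: 60)
Total distinct ground terms = 60

60


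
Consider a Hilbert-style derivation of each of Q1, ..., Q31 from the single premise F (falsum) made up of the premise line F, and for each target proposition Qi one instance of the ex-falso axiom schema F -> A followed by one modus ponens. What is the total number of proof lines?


Ex falso, line by line:
- 1 premise line (F)
- 31 targets, each needing 1 axiom instance (F -> Qi) + 1 MP = 2 lines: 2 * 31 = 62
Total = 1 + 62 = 63 lines.

63


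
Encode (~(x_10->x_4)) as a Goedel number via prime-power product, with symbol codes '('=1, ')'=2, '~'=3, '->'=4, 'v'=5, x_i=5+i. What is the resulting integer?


Formula: (~(x_10->x_4))
Symbol codes: [1, 3, 1, 15, 4, 9, 2, 2]
Primes: [2, 3, 5, 7, 11, 13, 17, 19]
p_1^1 = 2^1 = 2
p_2^3 = 3^3 = 27
p_3^1 = 5^1 = 5
p_4^15 = 7^15 = 4747561509943
p_5^4 = 11^4 = 14641
p_6^9 = 13^9 = 10604499373
p_7^2 = 17^2 = 289
p_8^2 = 19^2 = 361
Product = 20763488440564998124273880164732170

20763488440564998124273880164732170


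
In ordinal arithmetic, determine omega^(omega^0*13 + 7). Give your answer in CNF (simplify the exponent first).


omega^(omega^0*13 + 7):
omega^0 = 1, so the exponent is 13 + 7 = 20 (finite ordinal addition).
Result = omega^20, already a single CNF term.

omega^20


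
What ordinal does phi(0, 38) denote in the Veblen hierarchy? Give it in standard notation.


phi(0, 38):
phi(0, beta) = omega^beta by definition.
phi(0, 38) = omega^38

omega^38


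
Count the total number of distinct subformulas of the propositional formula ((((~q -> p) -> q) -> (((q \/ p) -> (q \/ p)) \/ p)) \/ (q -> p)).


Formula: ((((~q -> p) -> q) -> (((q \/ p) -> (q \/ p)) \/ p)) \/ (q -> p))
Subformulas found:
  1. q
  2. p
  3. ~q
  4. (q \/ p)
  5. (q -> p)
  6. (~q -> p)
  7. ((~q -> p) -> q)
  8. ((q \/ p) -> (q \/ p))
  9. (((q \/ p) -> (q \/ p)) \/ p)
  10. (((~q -> p) -> q) -> (((q \/ p) -> (q \/ p)) \/ p))
  11. ((((~q -> p) -> q) -> (((q \/ p) -> (q \/ p)) \/ p)) \/ (q -> p))
Total distinct subformulas = 11

11


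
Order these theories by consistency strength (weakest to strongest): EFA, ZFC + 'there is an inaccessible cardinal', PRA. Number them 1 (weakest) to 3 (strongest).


Ordering by consistency strength:
1. EFA
2. PRA
3. ZFC + 'there is an inaccessible cardinal'


EFA=1, ZFC + 'there is an inaccessible cardinal'=3, PRA=2


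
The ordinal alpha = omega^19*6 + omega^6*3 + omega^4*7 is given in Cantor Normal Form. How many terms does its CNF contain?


CNF: omega^19*6 + omega^6*3 + omega^4*7
Count the summands separated by '+':
  term 1: omega^19*6
  term 2: omega^6*3
  term 3: omega^4*7
Total terms = 3

3


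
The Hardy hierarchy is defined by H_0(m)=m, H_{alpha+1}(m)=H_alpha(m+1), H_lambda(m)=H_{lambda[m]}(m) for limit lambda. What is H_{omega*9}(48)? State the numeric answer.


H_{omega*9}(48):
For the Hardy hierarchy, H_{omega*k}(n) = 2^k * n.
2^9 = 512.
512 * 48 = 24576

24576


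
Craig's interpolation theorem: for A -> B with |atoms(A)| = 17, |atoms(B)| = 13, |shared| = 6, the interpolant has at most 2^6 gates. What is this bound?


Shared atoms = 6
Craig interpolant size bound = 2^6
= 64

64


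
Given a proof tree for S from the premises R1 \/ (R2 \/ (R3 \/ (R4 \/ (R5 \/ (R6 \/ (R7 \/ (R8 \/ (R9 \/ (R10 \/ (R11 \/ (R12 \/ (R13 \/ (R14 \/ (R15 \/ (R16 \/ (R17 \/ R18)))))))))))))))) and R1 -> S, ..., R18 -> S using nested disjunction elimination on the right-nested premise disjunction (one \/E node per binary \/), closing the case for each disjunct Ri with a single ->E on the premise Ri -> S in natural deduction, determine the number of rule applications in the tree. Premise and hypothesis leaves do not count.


The premise R1 \/ (R2 \/ (R3 \/ (R4 \/ (R5 \/ (R6 \/ (R7 \/ (R8 \/ (R9 \/ (R10 \/ (R11 \/ (R12 \/ (R13 \/ (R14 \/ (R15 \/ (R16 \/ (R17 \/ R18)))))))))))))))) contains 18 disjuncts, hence 17 binary \/ connectives.
- Each binary \/ is eliminated once: 17 \/E nodes.
- Each of the 18 cases Ri derives S by one ->E with Ri -> S: 18 ->E nodes.
Total = 17 + 18 = 35

35


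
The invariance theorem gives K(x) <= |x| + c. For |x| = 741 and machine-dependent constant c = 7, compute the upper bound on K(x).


K(x) <= |x| + c = 741 + 7 = 748

748


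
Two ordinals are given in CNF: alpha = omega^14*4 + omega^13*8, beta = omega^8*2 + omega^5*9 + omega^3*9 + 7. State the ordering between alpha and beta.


Compare term by term from highest exponent:
alpha = omega^14*4 + omega^13*8
beta = omega^8*2 + omega^5*9 + omega^3*9 + 7
Term 1: alpha has omega^14*4, beta has omega^8*2
Term 2: alpha has omega^13*8, beta has omega^5*9
Term 3: alpha has omega^0*0, beta has omega^3*9
Term 4: alpha has omega^0*0, beta has omega^0*7
Result: alpha > beta

alpha > beta


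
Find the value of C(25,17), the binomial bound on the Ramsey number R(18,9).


R(18,9) <= C(18+9-2, 18-1) = C(25, 17)
C(25, 17) = 25! / (17! * 8!)
= 1081575

1081575


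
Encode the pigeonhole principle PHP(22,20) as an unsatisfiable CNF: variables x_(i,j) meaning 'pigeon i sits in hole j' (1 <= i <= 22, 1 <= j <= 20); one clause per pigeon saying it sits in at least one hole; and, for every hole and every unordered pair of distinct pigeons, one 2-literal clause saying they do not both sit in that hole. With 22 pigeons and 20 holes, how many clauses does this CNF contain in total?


PHP(22,20): 22 pigeons, 20 holes, 22*20 = 440 variables.
- pigeon clauses: one per pigeon -> 22 clauses
- hole clauses: 20 holes * C(22,2) = 20 * 231 -> 4620 clauses
Total clauses = 22 + 4620 = 4642

4642


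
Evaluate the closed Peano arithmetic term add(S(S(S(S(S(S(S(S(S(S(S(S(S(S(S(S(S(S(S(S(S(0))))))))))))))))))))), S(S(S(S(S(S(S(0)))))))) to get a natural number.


add(S^21(0), S^7(0)):
S^21(0) = 21
S^7(0) = 7
21 + 7 = 28

28


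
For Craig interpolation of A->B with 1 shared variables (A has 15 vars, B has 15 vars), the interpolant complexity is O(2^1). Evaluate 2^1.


Shared atoms = 1
Craig interpolant size bound = 2^1
= 2

2


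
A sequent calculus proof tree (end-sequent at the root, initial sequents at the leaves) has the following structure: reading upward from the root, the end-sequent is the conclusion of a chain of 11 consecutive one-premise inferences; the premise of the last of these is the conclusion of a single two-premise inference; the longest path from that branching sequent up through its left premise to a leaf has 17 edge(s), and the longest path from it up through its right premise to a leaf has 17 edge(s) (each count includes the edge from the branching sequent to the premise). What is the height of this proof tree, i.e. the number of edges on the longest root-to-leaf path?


Longest path through the left premise: 17 edges (measured from the branching sequent)
Longest path through the right premise: 17 edges
Height of the subtree rooted at the branching sequent: max(17, 17) = 17
The branching sequent sits 11 edges above the root (the chain of one-premise inferences), so height = 17 + 11 = 28

28


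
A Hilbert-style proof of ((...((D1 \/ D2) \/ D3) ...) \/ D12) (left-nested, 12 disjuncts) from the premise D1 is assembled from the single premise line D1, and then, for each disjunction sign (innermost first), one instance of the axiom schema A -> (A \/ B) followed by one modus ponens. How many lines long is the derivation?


Building the left-nested 12-ary disjunction from D1:
- 1 premise line (D1)
- 12 disjuncts means 11 disjunction signs; each needs 1 axiom instance + 1 MP = 2 lines: 2 * 11 = 22
Total = 1 + 22 = 23 lines.

23


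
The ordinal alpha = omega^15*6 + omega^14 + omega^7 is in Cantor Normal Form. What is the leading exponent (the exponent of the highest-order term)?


CNF: omega^15*6 + omega^14 + omega^7
The leading term is omega^15*6, which has exponent 15.

15


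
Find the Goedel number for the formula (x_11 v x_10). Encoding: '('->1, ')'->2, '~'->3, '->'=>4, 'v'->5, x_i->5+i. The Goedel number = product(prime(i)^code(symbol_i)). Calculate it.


Formula: (x_11 v x_10)
Symbol codes: [1, 16, 5, 15, 2]
Primes: [2, 3, 5, 7, 11]
p_1^1 = 2^1 = 2
p_2^16 = 3^16 = 43046721
p_3^5 = 5^5 = 3125
p_4^15 = 7^15 = 4747561509943
p_5^2 = 11^2 = 121
Product = 154552510285071629220393750

154552510285071629220393750


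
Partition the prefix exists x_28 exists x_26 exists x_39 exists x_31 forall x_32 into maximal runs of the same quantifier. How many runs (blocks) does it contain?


Alternations = 1.
Blocks = alternations + 1 = 2

2


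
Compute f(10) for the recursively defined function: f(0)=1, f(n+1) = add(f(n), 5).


f(0) = 1
f(1) = add(f(0), 5) = add(1, 5) = 6
f(2) = add(f(1), 5) = add(6, 5) = 11
f(3) = add(f(2), 5) = add(11, 5) = 16
f(4) = add(f(3), 5) = add(16, 5) = 21
f(5) = add(f(4), 5) = add(21, 5) = 26
f(6) = add(f(5), 5) = add(26, 5) = 31
f(7) = add(f(6), 5) = add(31, 5) = 36
f(8) = add(f(7), 5) = add(36, 5) = 41
f(9) = add(f(8), 5) = add(41, 5) = 46
f(10) = add(f(9), 5) = add(46, 5) = 51


51


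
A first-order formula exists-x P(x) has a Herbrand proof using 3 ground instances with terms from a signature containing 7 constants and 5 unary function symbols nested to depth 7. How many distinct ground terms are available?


Herbrand terms by depth:
Depth 0: 7 constants
Depth 1: 35 new terms (running total: 42)
Depth 2: 175 new terms (running total: 217)
Depth 3: 875 new terms (running total: 1092)
Depth 4: 4375 new terms (running total: 5467)
Depth 5: 21875 new terms (running total: 27342)
Depth 6: 109375 new terms (running total: 136717)
Depth 7: 546875 new terms (running total: 683592)
Total distinct ground terms = 683592

683592


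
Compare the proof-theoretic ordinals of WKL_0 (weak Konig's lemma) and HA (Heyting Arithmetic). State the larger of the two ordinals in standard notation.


Proof-theoretic ordinal of WKL_0 (weak Konig's lemma): omega^omega
Proof-theoretic ordinal of HA (Heyting Arithmetic): epsilon_0
Comparing: omega^omega < epsilon_0.
The larger ordinal is epsilon_0 (from HA (Heyting Arithmetic)).

epsilon_0


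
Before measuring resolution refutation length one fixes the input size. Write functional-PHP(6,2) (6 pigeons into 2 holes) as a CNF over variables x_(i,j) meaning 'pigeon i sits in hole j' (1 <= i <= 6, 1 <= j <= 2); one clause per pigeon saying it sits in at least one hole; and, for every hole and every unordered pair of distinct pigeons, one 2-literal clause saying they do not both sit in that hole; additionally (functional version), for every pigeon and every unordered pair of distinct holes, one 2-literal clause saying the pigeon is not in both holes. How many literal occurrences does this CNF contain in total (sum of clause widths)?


functional-PHP(6,2): 6 pigeons, 2 holes, 6*2 = 12 variables.
- pigeon clauses: one per pigeon -> 6 clauses of width 2 -> 12 literals
- hole clauses: 2 holes * C(6,2) = 2 * 15 -> 30 clauses of width 2 -> 60 literals
- functional clauses: 6 pigeons * C(2,2) = 6 * 1 -> 6 clauses of width 2 -> 12 literals
Total literal occurrences = 12 + 60 + 12 = 84

84


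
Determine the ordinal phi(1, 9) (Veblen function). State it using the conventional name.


phi(1, 9):
phi(1, beta) = epsilon_beta (the beta-th epsilon number).
phi(1, 9) = epsilon_9

epsilon_9


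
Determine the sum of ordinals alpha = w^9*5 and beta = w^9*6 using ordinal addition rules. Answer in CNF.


Ordinal addition w^9*5 + w^9*6:
Both terms have the same exponent 9.
w^e*c + w^e*d = w^e*(c+d).
Result = w^9*(5+6) = w^9*11

w^9*11


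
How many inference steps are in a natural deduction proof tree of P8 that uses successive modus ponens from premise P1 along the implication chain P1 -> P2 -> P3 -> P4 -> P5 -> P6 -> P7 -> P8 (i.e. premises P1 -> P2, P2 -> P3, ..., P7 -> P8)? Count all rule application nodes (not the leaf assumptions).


We have a chain: P1 -> P2 -> P3 -> P4 -> P5 -> P6 -> P7 -> P8.
Each modus ponens application produces the next variable.
The chain has 8 propositions, so 8-1 = 7 modus ponens steps.
Total inference nodes = 7

7


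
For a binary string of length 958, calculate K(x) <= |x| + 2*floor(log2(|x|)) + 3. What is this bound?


floor(log2(958)) = 9
2 * 9 = 18
K(x) <= 958 + 18 + 3 = 979

979


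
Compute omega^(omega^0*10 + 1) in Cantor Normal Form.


omega^(omega^0*10 + 1):
omega^0 = 1, so the exponent is 10 + 1 = 11 (finite ordinal addition).
Result = omega^11, already a single CNF term.

omega^11


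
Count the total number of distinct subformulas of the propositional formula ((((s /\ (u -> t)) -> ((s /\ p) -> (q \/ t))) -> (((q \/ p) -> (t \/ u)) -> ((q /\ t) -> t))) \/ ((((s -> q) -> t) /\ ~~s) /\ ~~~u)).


Formula: ((((s /\ (u -> t)) -> ((s /\ p) -> (q \/ t))) -> (((q \/ p) -> (t \/ u)) -> ((q /\ t) -> t))) \/ ((((s -> q) -> t) /\ ~~s) /\ ~~~u))
Subformulas found:
  1. q
  2. u
  3. s
  4. t
  5. p
  6. ~u
  7. ~s
  8. ~~s
  9. ~~u
  10. ~~~u
  11. (s /\ p)
  12. (q \/ p)
  13. (t \/ u)
  14. (q \/ t)
  15. (u -> t)
  16. (q /\ t)
  17. (s -> q)
  18. ((q /\ t) -> t)
  19. (s /\ (u -> t))
  20. ((s -> q) -> t)
  21. ((s /\ p) -> (q \/ t))
  22. ((q \/ p) -> (t \/ u))
  23. (((s -> q) -> t) /\ ~~s)
  24. ((((s -> q) -> t) /\ ~~s) /\ ~~~u)
  25. ((s /\ (u -> t)) -> ((s /\ p) -> (q \/ t)))
  26. (((q \/ p) -> (t \/ u)) -> ((q /\ t) -> t))
  27. (((s /\ (u -> t)) -> ((s /\ p) -> (q \/ t))) -> (((q \/ p) -> (t \/ u)) -> ((q /\ t) -> t)))
  28. ((((s /\ (u -> t)) -> ((s /\ p) -> (q \/ t))) -> (((q \/ p) -> (t \/ u)) -> ((q /\ t) -> t))) \/ ((((s -> q) -> t) /\ ~~s) /\ ~~~u))
Total distinct subformulas = 28

28


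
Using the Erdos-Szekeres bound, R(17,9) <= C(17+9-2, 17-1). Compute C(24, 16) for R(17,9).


R(17,9) <= C(17+9-2, 17-1) = C(24, 16)
C(24, 16) = 24! / (16! * 8!)
= 735471

735471


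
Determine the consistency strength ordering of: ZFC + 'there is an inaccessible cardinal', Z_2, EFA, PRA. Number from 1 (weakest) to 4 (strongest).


Ordering by consistency strength:
1. EFA
2. PRA
3. Z_2
4. ZFC + 'there is an inaccessible cardinal'


ZFC + 'there is an inaccessible cardinal'=4, Z_2=3, EFA=1, PRA=2


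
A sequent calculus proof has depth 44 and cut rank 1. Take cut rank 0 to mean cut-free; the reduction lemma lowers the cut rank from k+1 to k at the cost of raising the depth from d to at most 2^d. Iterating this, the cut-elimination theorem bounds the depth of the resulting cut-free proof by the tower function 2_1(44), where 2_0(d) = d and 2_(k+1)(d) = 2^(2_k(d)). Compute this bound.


Each rank reduction sends depth d to at most 2^d; cut rank r needs r reductions.
2_0(44) = 44
2_1(44) = 2^44 = 17592186044416
Cut-free depth bound = 17592186044416

17592186044416


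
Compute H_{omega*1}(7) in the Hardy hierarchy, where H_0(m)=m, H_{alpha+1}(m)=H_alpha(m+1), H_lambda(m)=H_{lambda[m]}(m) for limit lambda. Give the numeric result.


H_{omega*1}(7):
For the Hardy hierarchy, H_{omega*k}(n) = 2^k * n.
2^1 = 2.
2 * 7 = 14

14


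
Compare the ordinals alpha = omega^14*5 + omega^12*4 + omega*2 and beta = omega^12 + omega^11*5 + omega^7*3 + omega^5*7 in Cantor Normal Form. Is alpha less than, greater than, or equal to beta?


Compare term by term from highest exponent:
alpha = omega^14*5 + omega^12*4 + omega*2
beta = omega^12 + omega^11*5 + omega^7*3 + omega^5*7
Term 1: alpha has omega^14*5, beta has omega^12*1
Term 2: alpha has omega^12*4, beta has omega^11*5
Term 3: alpha has omega^1*2, beta has omega^7*3
Term 4: alpha has omega^0*0, beta has omega^5*7
Result: alpha > beta

alpha > beta


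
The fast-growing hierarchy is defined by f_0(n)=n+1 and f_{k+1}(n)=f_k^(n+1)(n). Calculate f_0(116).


f_0(116) = 116 + 1 = 117

117


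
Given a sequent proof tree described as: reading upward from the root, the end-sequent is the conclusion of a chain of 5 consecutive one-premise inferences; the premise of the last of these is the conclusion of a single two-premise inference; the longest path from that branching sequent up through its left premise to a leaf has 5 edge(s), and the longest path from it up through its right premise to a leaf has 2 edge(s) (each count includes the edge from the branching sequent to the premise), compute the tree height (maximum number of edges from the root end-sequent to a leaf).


Longest path through the left premise: 5 edges (measured from the branching sequent)
Longest path through the right premise: 2 edges
Height of the subtree rooted at the branching sequent: max(5, 2) = 5
The branching sequent sits 5 edges above the root (the chain of one-premise inferences), so height = 5 + 5 = 10

10


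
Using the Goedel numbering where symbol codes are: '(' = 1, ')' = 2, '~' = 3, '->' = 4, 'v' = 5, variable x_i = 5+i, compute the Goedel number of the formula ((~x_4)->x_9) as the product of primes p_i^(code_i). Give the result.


Formula: ((~x_4)->x_9)
Symbol codes: [1, 1, 3, 9, 2, 4, 14, 2]
Primes: [2, 3, 5, 7, 11, 13, 17, 19]
p_1^1 = 2^1 = 2
p_2^1 = 3^1 = 3
p_3^3 = 5^3 = 125
p_4^9 = 7^9 = 40353607
p_5^2 = 11^2 = 121
p_6^4 = 13^4 = 28561
p_7^14 = 17^14 = 168377826559400929
p_8^2 = 19^2 = 361
Product = 6357619092928175760026645606067017250

6357619092928175760026645606067017250


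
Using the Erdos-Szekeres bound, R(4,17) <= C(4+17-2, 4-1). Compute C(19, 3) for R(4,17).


R(4,17) <= C(4+17-2, 4-1) = C(19, 3)
C(19, 3) = 19! / (3! * 16!)
= 969

969


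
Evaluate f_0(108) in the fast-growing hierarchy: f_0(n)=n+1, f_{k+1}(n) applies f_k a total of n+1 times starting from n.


f_0(108) = 108 + 1 = 109

109


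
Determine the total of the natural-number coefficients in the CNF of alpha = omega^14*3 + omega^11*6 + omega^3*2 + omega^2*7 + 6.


CNF: omega^14*3 + omega^11*6 + omega^3*2 + omega^2*7 + 6
Coefficients: 3 + 6 + 2 + 7 + 6 = 24

24


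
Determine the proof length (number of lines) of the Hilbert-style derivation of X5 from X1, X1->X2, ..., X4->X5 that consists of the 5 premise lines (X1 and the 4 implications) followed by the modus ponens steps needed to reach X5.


We have 5 premise lines: X1 and 4 implications.
Each implication is detached once by MP, giving 4 MP lines.
5 premise lines + 4 MP lines = 9 total lines.

9


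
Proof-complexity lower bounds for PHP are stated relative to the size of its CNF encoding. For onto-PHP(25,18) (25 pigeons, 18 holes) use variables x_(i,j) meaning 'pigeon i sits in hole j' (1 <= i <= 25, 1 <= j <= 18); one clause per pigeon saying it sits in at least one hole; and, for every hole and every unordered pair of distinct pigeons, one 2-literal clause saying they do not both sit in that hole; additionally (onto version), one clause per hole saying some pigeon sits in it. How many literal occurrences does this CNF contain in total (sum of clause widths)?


onto-PHP(25,18): 25 pigeons, 18 holes, 25*18 = 450 variables.
- pigeon clauses: one per pigeon -> 25 clauses of width 18 -> 450 literals
- hole clauses: 18 holes * C(25,2) = 18 * 300 -> 5400 clauses of width 2 -> 10800 literals
- onto clauses: one per hole -> 18 clauses of width 25 -> 450 literals
Total literal occurrences = 450 + 10800 + 450 = 11700

11700


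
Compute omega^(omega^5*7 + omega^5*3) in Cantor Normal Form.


omega^(omega^5*7 + omega^5*3):
Both terms of the exponent have the same exponent 5, so they merge: omega^5*7 + omega^5*3 = omega^5*(7+3) = omega^5*10.
omega raised to a CNF ordinal is a single CNF term: Result = omega^(omega^5*10)

omega^(omega^5*10)


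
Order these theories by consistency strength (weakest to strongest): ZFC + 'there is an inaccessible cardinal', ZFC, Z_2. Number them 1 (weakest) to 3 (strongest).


Ordering by consistency strength:
1. Z_2
2. ZFC
3. ZFC + 'there is an inaccessible cardinal'


ZFC + 'there is an inaccessible cardinal'=3, ZFC=2, Z_2=1


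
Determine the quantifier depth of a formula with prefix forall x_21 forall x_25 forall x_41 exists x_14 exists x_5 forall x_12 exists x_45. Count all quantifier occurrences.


Quantifier prefix has 7 quantifier symbols.
Quantifier depth = 7

7


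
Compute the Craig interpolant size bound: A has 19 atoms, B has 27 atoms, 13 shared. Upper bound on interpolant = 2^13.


Shared atoms = 13
Craig interpolant size bound = 2^13
= 8192

8192


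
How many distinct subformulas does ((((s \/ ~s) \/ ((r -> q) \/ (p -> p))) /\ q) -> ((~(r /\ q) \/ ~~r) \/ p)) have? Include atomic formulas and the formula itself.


Formula: ((((s \/ ~s) \/ ((r -> q) \/ (p -> p))) /\ q) -> ((~(r /\ q) \/ ~~r) \/ p))
Subformulas found:
  1. r
  2. q
  3. s
  4. p
  5. ~r
  6. ~s
  7. ~~r
  8. (r -> q)
  9. (r /\ q)
  10. (p -> p)
  11. ~(r /\ q)
  12. (s \/ ~s)
  13. (~(r /\ q) \/ ~~r)
  14. ((r -> q) \/ (p -> p))
  15. ((~(r /\ q) \/ ~~r) \/ p)
  16. ((s \/ ~s) \/ ((r -> q) \/ (p -> p)))
  17. (((s \/ ~s) \/ ((r -> q) \/ (p -> p))) /\ q)
  18. ((((s \/ ~s) \/ ((r -> q) \/ (p -> p))) /\ q) -> ((~(r /\ q) \/ ~~r) \/ p))
Total distinct subformulas = 18

18


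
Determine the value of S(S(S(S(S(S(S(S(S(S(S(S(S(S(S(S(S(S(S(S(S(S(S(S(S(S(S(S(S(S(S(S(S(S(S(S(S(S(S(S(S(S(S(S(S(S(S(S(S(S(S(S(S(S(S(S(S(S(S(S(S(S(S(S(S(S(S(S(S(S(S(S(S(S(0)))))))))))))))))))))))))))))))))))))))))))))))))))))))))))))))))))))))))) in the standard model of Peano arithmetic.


Counting successors applied to 0:
74 applications of S to 0 = 74

74


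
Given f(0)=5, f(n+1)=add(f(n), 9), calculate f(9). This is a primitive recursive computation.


f(0) = 5
f(1) = add(f(0), 9) = add(5, 9) = 14
f(2) = add(f(1), 9) = add(14, 9) = 23
f(3) = add(f(2), 9) = add(23, 9) = 32
f(4) = add(f(3), 9) = add(32, 9) = 41
f(5) = add(f(4), 9) = add(41, 9) = 50
f(6) = add(f(5), 9) = add(50, 9) = 59
f(7) = add(f(6), 9) = add(59, 9) = 68
f(8) = add(f(7), 9) = add(68, 9) = 77
f(9) = add(f(8), 9) = add(77, 9) = 86


86


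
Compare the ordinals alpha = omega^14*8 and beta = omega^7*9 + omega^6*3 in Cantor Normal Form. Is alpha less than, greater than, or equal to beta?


Compare term by term from highest exponent:
alpha = omega^14*8
beta = omega^7*9 + omega^6*3
Term 1: alpha has omega^14*8, beta has omega^7*9
Term 2: alpha has omega^0*0, beta has omega^6*3
Result: alpha > beta

alpha > beta


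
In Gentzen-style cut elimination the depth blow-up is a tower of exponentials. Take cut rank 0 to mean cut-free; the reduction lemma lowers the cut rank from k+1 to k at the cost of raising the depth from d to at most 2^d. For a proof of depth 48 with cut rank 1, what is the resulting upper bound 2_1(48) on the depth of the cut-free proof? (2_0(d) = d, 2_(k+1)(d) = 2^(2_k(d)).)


Each rank reduction sends depth d to at most 2^d; cut rank r needs r reductions.
2_0(48) = 48
2_1(48) = 2^48 = 281474976710656
Cut-free depth bound = 281474976710656

281474976710656


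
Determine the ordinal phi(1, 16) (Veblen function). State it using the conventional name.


phi(1, 16):
phi(1, beta) = epsilon_beta (the beta-th epsilon number).
phi(1, 16) = epsilon_16

epsilon_16


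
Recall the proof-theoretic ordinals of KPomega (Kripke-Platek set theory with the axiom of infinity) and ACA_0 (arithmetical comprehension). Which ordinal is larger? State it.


Proof-theoretic ordinal of KPomega (Kripke-Platek set theory with the axiom of infinity): psi_0(epsilon_{Omega+1})
Proof-theoretic ordinal of ACA_0 (arithmetical comprehension): epsilon_0
Comparing: epsilon_0 < psi_0(epsilon_{Omega+1}).
The larger ordinal is psi_0(epsilon_{Omega+1}) (from KPomega (Kripke-Platek set theory with the axiom of infinity)).

psi_0(epsilon_{Omega+1})


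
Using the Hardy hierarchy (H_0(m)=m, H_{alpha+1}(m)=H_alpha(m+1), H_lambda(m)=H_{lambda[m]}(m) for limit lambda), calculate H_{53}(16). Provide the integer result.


H_53(16):
For finite ordinals k, H_k(n) = n + k (each successor step adds 1).
H_53(16) = 16 + 53 = 69

69


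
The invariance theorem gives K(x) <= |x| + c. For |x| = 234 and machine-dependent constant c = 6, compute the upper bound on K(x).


K(x) <= |x| + c = 234 + 6 = 240

240


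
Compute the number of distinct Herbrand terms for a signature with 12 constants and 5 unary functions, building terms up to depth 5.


Herbrand terms by depth:
Depth 0: 12 constants
Depth 1: 60 new terms (running total: 72)
Depth 2: 300 new terms (running total: 372)
Depth 3: 1500 new terms (running total: 1872)
Depth 4: 7500 new terms (running total: 9372)
Depth 5: 37500 new terms (running total: 46872)
Total distinct ground terms = 46872

46872


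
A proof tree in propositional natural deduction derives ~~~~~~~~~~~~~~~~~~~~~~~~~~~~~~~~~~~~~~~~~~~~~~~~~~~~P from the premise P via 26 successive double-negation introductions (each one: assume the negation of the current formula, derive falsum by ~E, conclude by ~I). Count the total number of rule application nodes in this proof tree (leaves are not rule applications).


Each double-negation introduction (from C infer ~~C) uses 2 inference nodes: one ~E (C and ~C give falsum) and one ~I (discharge ~C).
26 double negations = 26 * 2 = 52 inference nodes.

52


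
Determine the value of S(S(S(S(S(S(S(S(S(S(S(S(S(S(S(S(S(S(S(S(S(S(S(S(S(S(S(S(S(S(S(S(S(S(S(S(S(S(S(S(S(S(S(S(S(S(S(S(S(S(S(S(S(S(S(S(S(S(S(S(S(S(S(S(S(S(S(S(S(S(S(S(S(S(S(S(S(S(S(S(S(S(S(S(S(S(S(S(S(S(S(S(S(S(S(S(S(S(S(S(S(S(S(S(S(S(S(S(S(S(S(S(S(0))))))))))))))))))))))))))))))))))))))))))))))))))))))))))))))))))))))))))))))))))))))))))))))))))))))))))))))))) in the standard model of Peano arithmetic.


Counting successors applied to 0:
113 applications of S to 0 = 113

113


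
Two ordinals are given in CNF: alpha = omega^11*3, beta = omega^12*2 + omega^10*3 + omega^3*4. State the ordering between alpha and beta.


Compare term by term from highest exponent:
alpha = omega^11*3
beta = omega^12*2 + omega^10*3 + omega^3*4
Term 1: alpha has omega^11*3, beta has omega^12*2
Term 2: alpha has omega^0*0, beta has omega^10*3
Term 3: alpha has omega^0*0, beta has omega^3*4
Result: alpha < beta

alpha < beta


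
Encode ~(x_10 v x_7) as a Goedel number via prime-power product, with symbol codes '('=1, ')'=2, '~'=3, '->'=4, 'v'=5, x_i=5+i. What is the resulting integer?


Formula: ~(x_10 v x_7)
Symbol codes: [3, 1, 15, 5, 12, 2]
Primes: [2, 3, 5, 7, 11, 13]
p_1^3 = 2^3 = 8
p_2^1 = 3^1 = 3
p_3^15 = 5^15 = 30517578125
p_4^5 = 7^5 = 16807
p_5^12 = 11^12 = 3138428376721
p_6^2 = 13^2 = 169
Product = 6529056597623967878173828125000

6529056597623967878173828125000


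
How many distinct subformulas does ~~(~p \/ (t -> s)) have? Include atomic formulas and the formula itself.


Formula: ~~(~p \/ (t -> s))
Subformulas found:
  1. s
  2. t
  3. p
  4. ~p
  5. (t -> s)
  6. (~p \/ (t -> s))
  7. ~(~p \/ (t -> s))
  8. ~~(~p \/ (t -> s))
Total distinct subformulas = 8

8


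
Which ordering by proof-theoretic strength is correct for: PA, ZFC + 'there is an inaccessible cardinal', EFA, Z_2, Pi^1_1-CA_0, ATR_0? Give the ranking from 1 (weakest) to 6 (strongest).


Ordering by consistency strength:
1. EFA
2. PA
3. ATR_0
4. Pi^1_1-CA_0
5. Z_2
6. ZFC + 'there is an inaccessible cardinal'


PA=2, ZFC + 'there is an inaccessible cardinal'=6, EFA=1, Z_2=5, Pi^1_1-CA_0=4, ATR_0=3


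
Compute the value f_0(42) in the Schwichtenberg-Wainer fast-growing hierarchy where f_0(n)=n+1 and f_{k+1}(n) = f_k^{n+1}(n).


f_0(42) = 42 + 1 = 43

43


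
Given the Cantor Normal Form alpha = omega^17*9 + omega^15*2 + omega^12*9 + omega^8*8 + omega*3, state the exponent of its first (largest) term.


CNF: omega^17*9 + omega^15*2 + omega^12*9 + omega^8*8 + omega*3
The leading term is omega^17*9, which has exponent 17.

17


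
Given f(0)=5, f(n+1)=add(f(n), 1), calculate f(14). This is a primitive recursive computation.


f(0) = 5
f(1) = add(f(0), 1) = add(5, 1) = 6
f(2) = add(f(1), 1) = add(6, 1) = 7
f(3) = add(f(2), 1) = add(7, 1) = 8
f(4) = add(f(3), 1) = add(8, 1) = 9
f(5) = add(f(4), 1) = add(9, 1) = 10
f(6) = add(f(5), 1) = add(10, 1) = 11
f(7) = add(f(6), 1) = add(11, 1) = 12
f(8) = add(f(7), 1) = add(12, 1) = 13
f(9) = add(f(8), 1) = add(13, 1) = 14
f(10) = add(f(9), 1) = add(14, 1) = 15
f(11) = add(f(10), 1) = add(15, 1) = 16
f(12) = add(f(11), 1) = add(16, 1) = 17
f(13) = add(f(12), 1) = add(17, 1) = 18
f(14) = add(f(13), 1) = add(18, 1) = 19


19


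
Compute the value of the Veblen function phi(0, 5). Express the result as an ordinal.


phi(0, 5):
phi(0, beta) = omega^beta by definition.
phi(0, 5) = omega^5

omega^5


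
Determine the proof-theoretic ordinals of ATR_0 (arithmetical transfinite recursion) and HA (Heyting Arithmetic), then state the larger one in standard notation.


Proof-theoretic ordinal of ATR_0 (arithmetical transfinite recursion): Gamma_0
Proof-theoretic ordinal of HA (Heyting Arithmetic): epsilon_0
Comparing: epsilon_0 < Gamma_0.
The larger ordinal is Gamma_0 (from ATR_0 (arithmetical transfinite recursion)).

Gamma_0


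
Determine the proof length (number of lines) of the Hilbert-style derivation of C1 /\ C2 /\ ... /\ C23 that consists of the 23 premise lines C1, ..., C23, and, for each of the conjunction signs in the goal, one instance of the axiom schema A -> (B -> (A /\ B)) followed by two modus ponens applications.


Conjoining 23 premises:
- 23 premise lines
- the goal has 22 conjunction signs; each costs 1 axiom instance + 2 MP = 3 lines: 3 * 22 = 66
Total = 23 + 66 = 89 lines.

89


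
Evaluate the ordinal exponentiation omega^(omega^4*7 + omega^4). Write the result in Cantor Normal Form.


omega^(omega^4*7 + omega^4):
Both terms of the exponent have the same exponent 4, so they merge: omega^4*7 + omega^4 = omega^4*(7+1) = omega^4*8.
omega raised to a CNF ordinal is a single CNF term: Result = omega^(omega^4*8)

omega^(omega^4*8)


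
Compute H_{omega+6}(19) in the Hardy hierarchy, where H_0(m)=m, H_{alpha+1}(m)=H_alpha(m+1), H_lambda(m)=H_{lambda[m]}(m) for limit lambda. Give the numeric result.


H_{omega+6}(19):
Unwind the 6 successor steps: H_{omega+6}(19) = H_omega(19+6) = H_omega(25).
H_omega(m) = H_m(m) = m + m = 2m.
Result = 2 * 25 = 50

50


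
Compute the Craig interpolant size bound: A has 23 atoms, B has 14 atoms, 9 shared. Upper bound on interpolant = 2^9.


Shared atoms = 9
Craig interpolant size bound = 2^9
= 512

512
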